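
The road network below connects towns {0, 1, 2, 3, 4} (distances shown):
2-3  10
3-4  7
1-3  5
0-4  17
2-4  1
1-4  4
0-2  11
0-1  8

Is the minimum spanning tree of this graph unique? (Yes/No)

Yes

Sort edges by weight, then run Kruskal:
2-4 (1): add. Components now {0} {1} {2,4} {3}
1-4 (4): add. Components now {0} {1,2,4} {3}
1-3 (5): add. Components now {0} {1,2,3,4}
3-4 (7): skip — 3 and 4 already connected.
0-1 (8): add. Components now {0,1,2,3,4}
Every non-tree edge has weight strictly greater than the heaviest edge on the tree path between its endpoints, so the MST is unique.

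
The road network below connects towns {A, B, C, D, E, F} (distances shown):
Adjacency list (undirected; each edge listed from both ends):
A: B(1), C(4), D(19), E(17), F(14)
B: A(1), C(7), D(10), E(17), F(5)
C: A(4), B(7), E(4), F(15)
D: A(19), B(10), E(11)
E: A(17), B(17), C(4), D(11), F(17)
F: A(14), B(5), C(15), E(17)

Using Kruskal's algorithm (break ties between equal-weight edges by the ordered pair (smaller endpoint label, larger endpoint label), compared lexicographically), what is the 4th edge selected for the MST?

Kruskal's algorithm — process edges by increasing weight (ties by edge label):
A-B (1): add. Components now {A,B} {C} {D} {E} {F}
A-C (4): add. Components now {A,B,C} {D} {E} {F}
C-E (4): add. Components now {A,B,C,E} {D} {F}
B-F (5): add. Components now {A,B,C,E,F} {D}
B-C (7): skip — B and C already connected.
B-D (10): add. Components now {A,B,C,D,E,F}
The 4th edge added is B-F.

B-F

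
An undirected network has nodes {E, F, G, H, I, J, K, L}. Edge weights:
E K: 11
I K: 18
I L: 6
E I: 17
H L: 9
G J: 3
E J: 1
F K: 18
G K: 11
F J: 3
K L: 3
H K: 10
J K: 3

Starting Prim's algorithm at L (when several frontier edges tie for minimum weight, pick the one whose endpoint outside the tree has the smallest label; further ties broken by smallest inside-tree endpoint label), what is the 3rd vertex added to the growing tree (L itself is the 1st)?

J

Prim's algorithm from L:
Step 1: frontier [K L 3, I L 6, H L 9] → take K L (3); add K.
Step 2: frontier [J K 3, H K 10, E K 11, G K 11, F K 18, I K 18, I L 6, H L 9] → take J K (3); add J.
Step 3: frontier [E J 1, F J 3, G J 3, H K 10, E K 11, G K 11, F K 18, I K 18, I L 6, H L 9] → take E J (1); add E.
Step 4: frontier [E I 17, F J 3, G J 3, H K 10, G K 11, F K 18, I K 18, I L 6, H L 9] → take F J (3); add F.
Step 5: frontier [E I 17, G J 3, H K 10, G K 11, I K 18, I L 6, H L 9] → take G J (3); add G.
Step 6: frontier [E I 17, H K 10, I K 18, I L 6, H L 9] → take I L (6); add I.
Step 7: frontier [H K 10, H L 9] → take H L (9); add H.
Vertex order: L, K, J, E, F, G, I, H. The 3rd vertex is J.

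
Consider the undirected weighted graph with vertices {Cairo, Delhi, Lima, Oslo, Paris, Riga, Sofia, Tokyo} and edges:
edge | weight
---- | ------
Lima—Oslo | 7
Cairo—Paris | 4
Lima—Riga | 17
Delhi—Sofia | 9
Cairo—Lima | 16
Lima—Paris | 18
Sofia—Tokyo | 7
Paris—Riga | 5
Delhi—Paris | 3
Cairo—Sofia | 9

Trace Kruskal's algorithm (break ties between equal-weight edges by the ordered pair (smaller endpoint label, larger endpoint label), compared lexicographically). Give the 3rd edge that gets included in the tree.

Kruskal's algorithm — process edges by increasing weight (ties by edge label):
Delhi—Paris (3): add — endpoints in different components.
Cairo—Paris (4): add — endpoints in different components.
Paris—Riga (5): add — endpoints in different components.
Lima—Oslo (7): add — endpoints in different components.
Sofia—Tokyo (7): add — endpoints in different components.
Cairo—Sofia (9): add — endpoints in different components.
Delhi—Sofia (9): skip — Delhi and Sofia already connected.
Cairo—Lima (16): add — endpoints in different components.
The 3rd edge added is Paris—Riga.

Paris-Riga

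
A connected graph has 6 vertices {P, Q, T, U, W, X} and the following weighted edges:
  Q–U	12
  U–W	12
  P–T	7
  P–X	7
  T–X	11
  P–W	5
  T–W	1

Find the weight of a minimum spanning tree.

Kruskal: consider edges lightest-first.
T–W (1): add — endpoints in different components.
P–W (5): add — endpoints in different components.
P–T (7): skip — T and P already connected.
P–X (7): add — endpoints in different components.
T–X (11): skip — T and X already connected.
Q–U (12): add — endpoints in different components.
U–W (12): add — endpoints in different components.
MST edges: T–W, P–W, P–X, Q–U, U–W; total weight 1+5+7+12+12 = 37.

37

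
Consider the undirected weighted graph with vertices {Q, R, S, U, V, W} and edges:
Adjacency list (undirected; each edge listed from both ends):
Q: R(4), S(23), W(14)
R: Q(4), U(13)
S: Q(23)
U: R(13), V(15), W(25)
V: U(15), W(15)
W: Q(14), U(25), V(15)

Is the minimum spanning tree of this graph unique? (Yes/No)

Kruskal's algorithm — process edges by increasing weight (ties by edge label):
Q R (4): add. Components now {Q,R} {U} {V} {W} {S}
R U (13): add. Components now {Q,R,U} {V} {W} {S}
Q W (14): add. Components now {Q,R,U,W} {V} {S}
U V (15): add. Components now {Q,R,U,V,W} {S}
V W (15): skip — V and W already connected.
Q S (23): add. Components now {Q,R,S,U,V,W}
Non-tree edge V W has weight 15, equal to the heaviest edge on its tree cycle — swapping gives another MST of the same weight. Not unique.

No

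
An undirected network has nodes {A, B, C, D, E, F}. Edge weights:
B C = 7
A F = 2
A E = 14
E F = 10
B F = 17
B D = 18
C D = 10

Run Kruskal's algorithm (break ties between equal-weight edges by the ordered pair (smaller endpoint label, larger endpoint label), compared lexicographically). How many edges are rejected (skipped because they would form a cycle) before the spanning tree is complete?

Kruskal: consider edges lightest-first.
A F (2): add — endpoints in different components.
B C (7): add — endpoints in different components.
C D (10): add — endpoints in different components.
E F (10): add — endpoints in different components.
A E (14): skip — A and E already connected.
B F (17): add — endpoints in different components.
Edges rejected before the tree was complete: 1.

1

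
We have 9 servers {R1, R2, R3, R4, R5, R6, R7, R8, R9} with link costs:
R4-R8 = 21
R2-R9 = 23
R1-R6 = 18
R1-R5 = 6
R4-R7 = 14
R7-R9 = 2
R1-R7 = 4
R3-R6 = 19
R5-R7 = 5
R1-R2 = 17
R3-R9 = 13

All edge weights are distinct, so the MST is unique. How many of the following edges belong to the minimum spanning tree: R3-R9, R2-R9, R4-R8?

2

Sort edges by weight, then run Kruskal:
R7-R9 (2): add — endpoints in different components.
R1-R7 (4): add — endpoints in different components.
R5-R7 (5): add — endpoints in different components.
R1-R5 (6): skip — R1 and R5 already connected.
R3-R9 (13): add — endpoints in different components.
R4-R7 (14): add — endpoints in different components.
R1-R2 (17): add — endpoints in different components.
R1-R6 (18): add — endpoints in different components.
R3-R6 (19): skip — R3 and R6 already connected.
R4-R8 (21): add — endpoints in different components.
MST edge set: {R7-R9, R1-R7, R5-R7, R3-R9, R4-R7, R1-R2, R1-R6, R4-R8}.
Of the listed edges, {R3-R9, R4-R8} are in the MST → 2.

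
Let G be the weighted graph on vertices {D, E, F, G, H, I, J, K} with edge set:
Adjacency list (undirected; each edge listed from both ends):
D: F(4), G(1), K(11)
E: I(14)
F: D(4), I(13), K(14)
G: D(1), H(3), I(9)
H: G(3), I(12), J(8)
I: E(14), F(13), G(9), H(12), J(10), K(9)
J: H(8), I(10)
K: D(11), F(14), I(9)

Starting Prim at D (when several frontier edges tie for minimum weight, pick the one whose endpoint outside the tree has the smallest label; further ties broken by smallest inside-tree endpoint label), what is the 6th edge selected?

I-K

Prim's algorithm from D:
Step 1: cheapest edge leaving the tree is D-G (1); add G.
Step 2: cheapest edge leaving the tree is G-H (3); add H.
Step 3: cheapest edge leaving the tree is D-F (4); add F.
Step 4: cheapest edge leaving the tree is H-J (8); add J.
Step 5: cheapest edge leaving the tree is G-I (9); add I.
Step 6: cheapest edge leaving the tree is I-K (9); add K.
Step 7: cheapest edge leaving the tree is E-I (14); add E.
The 6th edge added is I-K.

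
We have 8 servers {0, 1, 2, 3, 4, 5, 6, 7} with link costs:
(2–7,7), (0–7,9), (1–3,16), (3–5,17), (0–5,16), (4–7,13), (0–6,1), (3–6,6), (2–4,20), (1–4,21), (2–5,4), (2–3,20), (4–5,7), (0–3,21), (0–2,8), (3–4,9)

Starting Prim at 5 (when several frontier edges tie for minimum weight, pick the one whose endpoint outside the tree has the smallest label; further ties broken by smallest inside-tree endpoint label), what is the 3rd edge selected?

2-7

Prim's algorithm from 5:
Step 1: cheapest edge leaving the tree is 2–5 (4); add 2.
Step 2: cheapest edge leaving the tree is 4–5 (7); add 4.
Step 3: cheapest edge leaving the tree is 2–7 (7); add 7.
Step 4: cheapest edge leaving the tree is 0–2 (8); add 0.
Step 5: cheapest edge leaving the tree is 0–6 (1); add 6.
Step 6: cheapest edge leaving the tree is 3–6 (6); add 3.
Step 7: cheapest edge leaving the tree is 1–3 (16); add 1.
The 3rd edge added is 2–7.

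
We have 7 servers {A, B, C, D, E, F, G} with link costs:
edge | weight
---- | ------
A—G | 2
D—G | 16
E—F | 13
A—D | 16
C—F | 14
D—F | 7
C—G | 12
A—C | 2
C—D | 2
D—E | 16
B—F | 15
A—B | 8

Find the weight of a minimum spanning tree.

Prim, starting at E.
Step 1: cheapest edge leaving the tree is E—F (13); add F.
Step 2: cheapest edge leaving the tree is D—F (7); add D.
Step 3: cheapest edge leaving the tree is C—D (2); add C.
Step 4: cheapest edge leaving the tree is A—C (2); add A.
Step 5: cheapest edge leaving the tree is A—G (2); add G.
Step 6: cheapest edge leaving the tree is A—B (8); add B.
MST edges: E—F, D—F, C—D, A—C, A—G, A—B; total weight 13+7+2+2+2+8 = 34.

34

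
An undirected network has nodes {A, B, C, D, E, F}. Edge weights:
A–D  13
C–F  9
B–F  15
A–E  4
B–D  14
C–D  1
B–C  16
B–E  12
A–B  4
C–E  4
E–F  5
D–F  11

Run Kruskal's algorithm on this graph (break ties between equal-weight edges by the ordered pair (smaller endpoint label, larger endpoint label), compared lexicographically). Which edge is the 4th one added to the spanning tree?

Kruskal's algorithm — process edges by increasing weight (ties by edge label):
C–D (1): add. Components now {A} {B} {C,D} {E} {F}
A–B (4): add. Components now {A,B} {C,D} {E} {F}
A–E (4): add. Components now {A,B,E} {C,D} {F}
C–E (4): add. Components now {A,B,C,D,E} {F}
E–F (5): add. Components now {A,B,C,D,E,F}
The 4th edge added is C–E.

C-E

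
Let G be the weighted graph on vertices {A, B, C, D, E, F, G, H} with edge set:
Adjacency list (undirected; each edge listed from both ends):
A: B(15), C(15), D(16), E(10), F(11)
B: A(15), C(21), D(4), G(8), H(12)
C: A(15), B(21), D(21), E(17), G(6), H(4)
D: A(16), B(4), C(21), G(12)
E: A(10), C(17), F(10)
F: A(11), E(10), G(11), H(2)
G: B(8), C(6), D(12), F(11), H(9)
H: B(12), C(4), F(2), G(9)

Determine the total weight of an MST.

Sort edges by weight, then run Kruskal:
F—H (2): add — endpoints in different components.
B—D (4): add — endpoints in different components.
C—H (4): add — endpoints in different components.
C—G (6): add — endpoints in different components.
B—G (8): add — endpoints in different components.
G—H (9): skip — G and H already connected.
A—E (10): add — endpoints in different components.
E—F (10): add — endpoints in different components.
MST edges: F—H, B—D, C—H, C—G, B—G, A—E, E—F; total weight 2+4+4+6+8+10+10 = 44.

44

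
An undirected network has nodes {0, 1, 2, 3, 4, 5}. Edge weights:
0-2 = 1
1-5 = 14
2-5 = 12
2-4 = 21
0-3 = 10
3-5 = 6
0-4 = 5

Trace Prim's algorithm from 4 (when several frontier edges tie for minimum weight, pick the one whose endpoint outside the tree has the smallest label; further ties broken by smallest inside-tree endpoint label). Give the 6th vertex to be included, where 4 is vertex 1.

1

Grow the tree from 4 using Prim:
Step 1: frontier [0-4 5, 2-4 21] → take 0-4 (5); add 0.
Step 2: frontier [0-2 1, 0-3 10, 2-4 21] → take 0-2 (1); add 2.
Step 3: frontier [0-3 10, 2-5 12] → take 0-3 (10); add 3.
Step 4: frontier [2-5 12, 3-5 6] → take 3-5 (6); add 5.
Step 5: frontier [1-5 14] → take 1-5 (14); add 1.
Vertex order: 4, 0, 2, 3, 5, 1. The 6th vertex is 1.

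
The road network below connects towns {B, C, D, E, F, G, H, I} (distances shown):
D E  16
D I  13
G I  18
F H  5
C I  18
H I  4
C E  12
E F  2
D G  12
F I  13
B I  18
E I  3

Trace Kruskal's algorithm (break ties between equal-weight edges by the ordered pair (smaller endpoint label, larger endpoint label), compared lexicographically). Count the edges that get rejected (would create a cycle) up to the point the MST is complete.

Sort edges by weight, then run Kruskal:
E F (2): add — endpoints in different components.
E I (3): add — endpoints in different components.
H I (4): add — endpoints in different components.
F H (5): skip — F and H already connected.
C E (12): add — endpoints in different components.
D G (12): add — endpoints in different components.
D I (13): add — endpoints in different components.
F I (13): skip — F and I already connected.
D E (16): skip — D and E already connected.
B I (18): add — endpoints in different components.
Edges rejected before the tree was complete: 3.

3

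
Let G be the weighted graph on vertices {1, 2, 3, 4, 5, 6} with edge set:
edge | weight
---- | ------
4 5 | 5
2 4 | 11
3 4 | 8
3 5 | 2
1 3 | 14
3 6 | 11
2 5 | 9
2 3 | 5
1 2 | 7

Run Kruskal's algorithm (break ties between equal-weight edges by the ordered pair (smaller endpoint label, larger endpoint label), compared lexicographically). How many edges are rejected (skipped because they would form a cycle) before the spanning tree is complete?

Kruskal's algorithm — process edges by increasing weight (ties by edge label):
3 5 (2): add — endpoints in different components.
2 3 (5): add — endpoints in different components.
4 5 (5): add — endpoints in different components.
1 2 (7): add — endpoints in different components.
3 4 (8): skip — 3 and 4 already connected.
2 5 (9): skip — 2 and 5 already connected.
2 4 (11): skip — 2 and 4 already connected.
3 6 (11): add — endpoints in different components.
Edges rejected before the tree was complete: 3.

3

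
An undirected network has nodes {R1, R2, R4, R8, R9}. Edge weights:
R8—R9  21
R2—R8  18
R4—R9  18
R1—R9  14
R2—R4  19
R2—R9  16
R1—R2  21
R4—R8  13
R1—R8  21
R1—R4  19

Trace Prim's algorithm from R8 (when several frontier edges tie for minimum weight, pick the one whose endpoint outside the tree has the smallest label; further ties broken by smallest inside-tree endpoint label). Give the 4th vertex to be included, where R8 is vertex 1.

R9

Grow the tree from R8 using Prim:
Step 1: frontier [R4—R8 13, R2—R8 18, R1—R8 21, R8—R9 21] → take R4—R8 (13); add R4.
Step 2: frontier [R4—R9 18, R1—R4 19, R2—R4 19, R2—R8 18, R1—R8 21, R8—R9 21] → take R2—R8 (18); add R2.
Step 3: frontier [R2—R9 16, R1—R2 21, R4—R9 18, R1—R4 19, R1—R8 21, R8—R9 21] → take R2—R9 (16); add R9.
Step 4: frontier [R1—R2 21, R1—R4 19, R1—R8 21, R1—R9 14] → take R1—R9 (14); add R1.
Vertex order: R8, R4, R2, R9, R1. The 4th vertex is R9.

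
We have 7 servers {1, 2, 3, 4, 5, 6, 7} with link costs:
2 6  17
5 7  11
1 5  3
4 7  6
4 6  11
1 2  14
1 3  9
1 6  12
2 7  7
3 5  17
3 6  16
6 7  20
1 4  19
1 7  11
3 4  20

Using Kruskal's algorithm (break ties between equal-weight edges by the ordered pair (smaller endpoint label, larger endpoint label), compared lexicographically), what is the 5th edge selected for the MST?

Kruskal's algorithm — process edges by increasing weight (ties by edge label):
1 5 (3): add — endpoints in different components.
4 7 (6): add — endpoints in different components.
2 7 (7): add — endpoints in different components.
1 3 (9): add — endpoints in different components.
1 7 (11): add — endpoints in different components.
4 6 (11): add — endpoints in different components.
The 5th edge added is 1 7.

1-7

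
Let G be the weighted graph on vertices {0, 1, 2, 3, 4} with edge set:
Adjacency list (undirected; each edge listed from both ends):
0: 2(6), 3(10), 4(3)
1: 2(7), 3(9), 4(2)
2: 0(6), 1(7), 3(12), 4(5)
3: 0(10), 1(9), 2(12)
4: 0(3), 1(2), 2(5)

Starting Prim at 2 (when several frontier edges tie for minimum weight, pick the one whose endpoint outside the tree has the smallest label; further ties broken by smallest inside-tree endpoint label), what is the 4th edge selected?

1-3

Prim's algorithm from 2:
Step 1: cheapest edge leaving the tree is 2—4 (5); add 4.
Step 2: cheapest edge leaving the tree is 1—4 (2); add 1.
Step 3: cheapest edge leaving the tree is 0—4 (3); add 0.
Step 4: cheapest edge leaving the tree is 1—3 (9); add 3.
The 4th edge added is 1—3.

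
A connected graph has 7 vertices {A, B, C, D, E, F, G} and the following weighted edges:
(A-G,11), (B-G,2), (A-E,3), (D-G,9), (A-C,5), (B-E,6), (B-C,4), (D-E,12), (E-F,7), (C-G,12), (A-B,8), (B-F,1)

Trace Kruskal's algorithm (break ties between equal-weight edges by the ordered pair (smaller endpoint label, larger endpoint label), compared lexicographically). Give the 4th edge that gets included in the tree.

B-C

Kruskal: consider edges lightest-first.
B-F (1): add — endpoints in different components.
B-G (2): add — endpoints in different components.
A-E (3): add — endpoints in different components.
B-C (4): add — endpoints in different components.
A-C (5): add — endpoints in different components.
B-E (6): skip — B and E already connected.
E-F (7): skip — E and F already connected.
A-B (8): skip — A and B already connected.
D-G (9): add — endpoints in different components.
The 4th edge added is B-C.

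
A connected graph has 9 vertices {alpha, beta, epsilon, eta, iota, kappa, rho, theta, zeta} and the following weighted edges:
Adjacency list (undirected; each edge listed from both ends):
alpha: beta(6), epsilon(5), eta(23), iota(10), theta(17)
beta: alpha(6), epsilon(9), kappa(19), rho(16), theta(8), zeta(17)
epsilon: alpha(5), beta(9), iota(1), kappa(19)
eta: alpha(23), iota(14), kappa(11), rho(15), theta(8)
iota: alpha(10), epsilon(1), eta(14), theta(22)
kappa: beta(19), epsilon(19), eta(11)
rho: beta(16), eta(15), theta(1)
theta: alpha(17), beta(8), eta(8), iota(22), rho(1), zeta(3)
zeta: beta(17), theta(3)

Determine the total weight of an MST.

43

Kruskal: consider edges lightest-first.
epsilon iota (1): add — endpoints in different components.
rho theta (1): add — endpoints in different components.
theta zeta (3): add — endpoints in different components.
alpha epsilon (5): add — endpoints in different components.
alpha beta (6): add — endpoints in different components.
beta theta (8): add — endpoints in different components.
eta theta (8): add — endpoints in different components.
beta epsilon (9): skip — beta and epsilon already connected.
alpha iota (10): skip — iota and alpha already connected.
eta kappa (11): add — endpoints in different components.
MST edges: epsilon iota, rho theta, theta zeta, alpha epsilon, alpha beta, beta theta, eta theta, eta kappa; total weight 1+1+3+5+6+8+8+11 = 43.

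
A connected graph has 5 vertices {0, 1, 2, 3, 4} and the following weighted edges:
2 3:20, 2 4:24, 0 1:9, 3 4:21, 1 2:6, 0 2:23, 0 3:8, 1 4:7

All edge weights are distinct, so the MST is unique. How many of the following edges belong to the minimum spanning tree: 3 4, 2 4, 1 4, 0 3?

Kruskal's algorithm — process edges by increasing weight (ties by edge label):
1 2 (6): add. Components now {0} {1,2} {3} {4}
1 4 (7): add. Components now {0} {1,2,4} {3}
0 3 (8): add. Components now {0,3} {1,2,4}
0 1 (9): add. Components now {0,1,2,3,4}
MST edge set: {1 2, 1 4, 0 3, 0 1}.
Of the listed edges, {1 4, 0 3} are in the MST → 2.

2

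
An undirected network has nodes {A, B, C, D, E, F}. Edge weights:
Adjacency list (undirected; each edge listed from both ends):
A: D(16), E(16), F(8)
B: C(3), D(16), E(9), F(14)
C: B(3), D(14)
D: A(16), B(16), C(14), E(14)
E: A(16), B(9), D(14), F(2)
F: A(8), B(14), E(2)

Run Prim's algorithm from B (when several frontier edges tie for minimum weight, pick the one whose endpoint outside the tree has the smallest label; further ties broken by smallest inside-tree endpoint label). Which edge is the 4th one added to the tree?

A-F

Prim's algorithm from B:
Step 1: frontier [B—C 3, B—E 9, B—F 14, B—D 16] → take B—C (3); add C.
Step 2: frontier [B—E 9, B—F 14, B—D 16, C—D 14] → take B—E (9); add E.
Step 3: frontier [B—F 14, B—D 16, C—D 14, E—F 2, D—E 14, A—E 16] → take E—F (2); add F.
Step 4: frontier [B—D 16, C—D 14, D—E 14, A—E 16, A—F 8] → take A—F (8); add A.
Step 5: frontier [A—D 16, B—D 16, C—D 14, D—E 14] → take C—D (14); add D.
The 4th edge added is A—F.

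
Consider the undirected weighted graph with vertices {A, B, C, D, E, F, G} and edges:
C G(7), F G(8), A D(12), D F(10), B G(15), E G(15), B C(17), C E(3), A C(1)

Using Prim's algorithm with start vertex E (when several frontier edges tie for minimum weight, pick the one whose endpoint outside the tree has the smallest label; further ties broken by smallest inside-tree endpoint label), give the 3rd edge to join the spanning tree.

Prim, starting at E.
Step 1: cheapest edge leaving the tree is C E (3); add C.
Step 2: cheapest edge leaving the tree is A C (1); add A.
Step 3: cheapest edge leaving the tree is C G (7); add G.
Step 4: cheapest edge leaving the tree is F G (8); add F.
Step 5: cheapest edge leaving the tree is D F (10); add D.
Step 6: cheapest edge leaving the tree is B G (15); add B.
The 3rd edge added is C G.

C-G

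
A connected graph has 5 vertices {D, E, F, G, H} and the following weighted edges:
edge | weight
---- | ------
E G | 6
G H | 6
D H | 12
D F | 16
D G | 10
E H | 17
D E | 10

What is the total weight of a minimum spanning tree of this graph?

Prim, starting at F.
Step 1: cheapest edge leaving the tree is D F (16); add D.
Step 2: cheapest edge leaving the tree is D E (10); add E.
Step 3: cheapest edge leaving the tree is E G (6); add G.
Step 4: cheapest edge leaving the tree is G H (6); add H.
MST edges: D F, D E, E G, G H; total weight 16+10+6+6 = 38.

38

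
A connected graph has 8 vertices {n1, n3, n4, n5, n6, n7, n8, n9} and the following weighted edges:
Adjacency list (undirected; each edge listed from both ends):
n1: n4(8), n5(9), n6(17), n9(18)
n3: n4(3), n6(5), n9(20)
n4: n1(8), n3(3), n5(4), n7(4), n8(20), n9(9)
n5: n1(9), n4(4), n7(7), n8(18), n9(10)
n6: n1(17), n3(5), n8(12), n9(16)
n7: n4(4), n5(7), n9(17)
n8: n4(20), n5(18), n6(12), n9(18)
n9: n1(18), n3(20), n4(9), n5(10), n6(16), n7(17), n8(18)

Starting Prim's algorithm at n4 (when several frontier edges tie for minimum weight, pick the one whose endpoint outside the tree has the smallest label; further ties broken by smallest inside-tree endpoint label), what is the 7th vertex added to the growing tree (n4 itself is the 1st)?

Grow the tree from n4 using Prim:
Step 1: cheapest edge leaving the tree is n3 n4 (3); add n3.
Step 2: cheapest edge leaving the tree is n4 n5 (4); add n5.
Step 3: cheapest edge leaving the tree is n4 n7 (4); add n7.
Step 4: cheapest edge leaving the tree is n3 n6 (5); add n6.
Step 5: cheapest edge leaving the tree is n1 n4 (8); add n1.
Step 6: cheapest edge leaving the tree is n4 n9 (9); add n9.
Step 7: cheapest edge leaving the tree is n6 n8 (12); add n8.
Vertex order: n4, n3, n5, n7, n6, n1, n9, n8. The 7th vertex is n9.

n9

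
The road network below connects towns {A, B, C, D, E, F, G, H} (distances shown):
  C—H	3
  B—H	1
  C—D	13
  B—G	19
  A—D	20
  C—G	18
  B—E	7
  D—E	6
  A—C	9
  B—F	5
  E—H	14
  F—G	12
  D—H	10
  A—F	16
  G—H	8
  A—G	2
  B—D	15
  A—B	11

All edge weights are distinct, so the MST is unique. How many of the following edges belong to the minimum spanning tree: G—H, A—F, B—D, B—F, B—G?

2

Kruskal: consider edges lightest-first.
B—H (1): add — endpoints in different components.
A—G (2): add — endpoints in different components.
C—H (3): add — endpoints in different components.
B—F (5): add — endpoints in different components.
D—E (6): add — endpoints in different components.
B—E (7): add — endpoints in different components.
G—H (8): add — endpoints in different components.
MST edge set: {B—H, A—G, C—H, B—F, D—E, B—E, G—H}.
Of the listed edges, {G—H, B—F} are in the MST → 2.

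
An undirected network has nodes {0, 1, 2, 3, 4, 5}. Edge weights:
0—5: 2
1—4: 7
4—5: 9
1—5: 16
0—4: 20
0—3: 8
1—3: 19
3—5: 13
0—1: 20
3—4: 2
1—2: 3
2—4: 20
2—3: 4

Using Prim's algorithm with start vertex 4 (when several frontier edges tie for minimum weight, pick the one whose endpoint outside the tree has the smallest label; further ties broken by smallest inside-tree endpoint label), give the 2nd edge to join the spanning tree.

2-3

Prim's algorithm from 4:
Step 1: cheapest edge leaving the tree is 3—4 (2); add 3.
Step 2: cheapest edge leaving the tree is 2—3 (4); add 2.
Step 3: cheapest edge leaving the tree is 1—2 (3); add 1.
Step 4: cheapest edge leaving the tree is 0—3 (8); add 0.
Step 5: cheapest edge leaving the tree is 0—5 (2); add 5.
The 2nd edge added is 2—3.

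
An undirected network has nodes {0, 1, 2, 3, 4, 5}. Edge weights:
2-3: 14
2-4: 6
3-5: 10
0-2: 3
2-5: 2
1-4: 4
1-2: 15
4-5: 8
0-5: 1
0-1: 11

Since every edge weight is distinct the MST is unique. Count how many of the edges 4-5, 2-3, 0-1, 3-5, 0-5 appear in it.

Sort edges by weight, then run Kruskal:
0-5 (1): add — endpoints in different components.
2-5 (2): add — endpoints in different components.
0-2 (3): skip — 0 and 2 already connected.
1-4 (4): add — endpoints in different components.
2-4 (6): add — endpoints in different components.
4-5 (8): skip — 4 and 5 already connected.
3-5 (10): add — endpoints in different components.
MST edge set: {0-5, 2-5, 1-4, 2-4, 3-5}.
Of the listed edges, {3-5, 0-5} are in the MST → 2.

2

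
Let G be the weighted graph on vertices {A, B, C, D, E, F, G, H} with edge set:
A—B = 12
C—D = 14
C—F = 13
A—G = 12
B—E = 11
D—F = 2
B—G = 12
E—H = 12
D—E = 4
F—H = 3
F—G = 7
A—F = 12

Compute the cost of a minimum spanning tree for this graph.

Prim, starting at C.
Step 1: cheapest edge leaving the tree is C—F (13); add F.
Step 2: cheapest edge leaving the tree is D—F (2); add D.
Step 3: cheapest edge leaving the tree is F—H (3); add H.
Step 4: cheapest edge leaving the tree is D—E (4); add E.
Step 5: cheapest edge leaving the tree is F—G (7); add G.
Step 6: cheapest edge leaving the tree is B—E (11); add B.
Step 7: cheapest edge leaving the tree is A—B (12); add A.
MST edges: C—F, D—F, F—H, D—E, F—G, B—E, A—B; total weight 13+2+3+4+7+11+12 = 52.

52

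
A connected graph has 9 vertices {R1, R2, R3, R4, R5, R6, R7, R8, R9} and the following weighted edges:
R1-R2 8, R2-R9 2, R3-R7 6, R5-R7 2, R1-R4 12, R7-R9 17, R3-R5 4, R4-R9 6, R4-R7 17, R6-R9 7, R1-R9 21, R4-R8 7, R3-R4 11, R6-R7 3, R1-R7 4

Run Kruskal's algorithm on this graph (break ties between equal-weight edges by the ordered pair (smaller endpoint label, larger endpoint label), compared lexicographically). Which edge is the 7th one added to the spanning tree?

Kruskal: consider edges lightest-first.
R2-R9 (2): add — endpoints in different components.
R5-R7 (2): add — endpoints in different components.
R6-R7 (3): add — endpoints in different components.
R1-R7 (4): add — endpoints in different components.
R3-R5 (4): add — endpoints in different components.
R3-R7 (6): skip — R7 and R3 already connected.
R4-R9 (6): add — endpoints in different components.
R4-R8 (7): add — endpoints in different components.
R6-R9 (7): add — endpoints in different components.
The 7th edge added is R4-R8.

R4-R8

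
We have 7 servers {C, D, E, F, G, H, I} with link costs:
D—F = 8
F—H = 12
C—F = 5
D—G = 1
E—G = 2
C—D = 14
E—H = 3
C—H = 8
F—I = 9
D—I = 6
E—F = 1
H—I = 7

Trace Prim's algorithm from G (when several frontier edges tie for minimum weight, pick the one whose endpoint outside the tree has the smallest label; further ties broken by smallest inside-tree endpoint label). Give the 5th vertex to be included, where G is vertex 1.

Prim's algorithm from G:
Step 1: cheapest edge leaving the tree is D—G (1); add D.
Step 2: cheapest edge leaving the tree is E—G (2); add E.
Step 3: cheapest edge leaving the tree is E—F (1); add F.
Step 4: cheapest edge leaving the tree is E—H (3); add H.
Step 5: cheapest edge leaving the tree is C—F (5); add C.
Step 6: cheapest edge leaving the tree is D—I (6); add I.
Vertex order: G, D, E, F, H, C, I. The 5th vertex is H.

H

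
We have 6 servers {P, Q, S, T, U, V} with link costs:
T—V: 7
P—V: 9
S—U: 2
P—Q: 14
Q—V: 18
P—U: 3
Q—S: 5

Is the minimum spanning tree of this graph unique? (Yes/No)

Yes

Kruskal: consider edges lightest-first.
S—U (2): add. Components now {P} {S,U} {V} {Q} {T}
P—U (3): add. Components now {P,S,U} {V} {Q} {T}
Q—S (5): add. Components now {P,Q,S,U} {V} {T}
T—V (7): add. Components now {P,Q,S,U} {T,V}
P—V (9): add. Components now {P,Q,S,T,U,V}
Every non-tree edge has weight strictly greater than the heaviest edge on the tree path between its endpoints, so the MST is unique.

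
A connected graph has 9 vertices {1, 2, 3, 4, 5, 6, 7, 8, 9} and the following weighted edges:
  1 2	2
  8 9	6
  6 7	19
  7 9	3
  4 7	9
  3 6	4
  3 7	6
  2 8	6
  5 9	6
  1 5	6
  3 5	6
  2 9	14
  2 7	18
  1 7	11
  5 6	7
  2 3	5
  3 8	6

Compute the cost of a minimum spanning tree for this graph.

Grow the tree from 9 using Prim:
Step 1: cheapest edge leaving the tree is 7 9 (3); add 7.
Step 2: cheapest edge leaving the tree is 3 7 (6); add 3.
Step 3: cheapest edge leaving the tree is 3 6 (4); add 6.
Step 4: cheapest edge leaving the tree is 2 3 (5); add 2.
Step 5: cheapest edge leaving the tree is 1 2 (2); add 1.
Step 6: cheapest edge leaving the tree is 1 5 (6); add 5.
Step 7: cheapest edge leaving the tree is 2 8 (6); add 8.
Step 8: cheapest edge leaving the tree is 4 7 (9); add 4.
MST edges: 7 9, 3 7, 3 6, 2 3, 1 2, 1 5, 2 8, 4 7; total weight 3+6+4+5+2+6+6+9 = 41.

41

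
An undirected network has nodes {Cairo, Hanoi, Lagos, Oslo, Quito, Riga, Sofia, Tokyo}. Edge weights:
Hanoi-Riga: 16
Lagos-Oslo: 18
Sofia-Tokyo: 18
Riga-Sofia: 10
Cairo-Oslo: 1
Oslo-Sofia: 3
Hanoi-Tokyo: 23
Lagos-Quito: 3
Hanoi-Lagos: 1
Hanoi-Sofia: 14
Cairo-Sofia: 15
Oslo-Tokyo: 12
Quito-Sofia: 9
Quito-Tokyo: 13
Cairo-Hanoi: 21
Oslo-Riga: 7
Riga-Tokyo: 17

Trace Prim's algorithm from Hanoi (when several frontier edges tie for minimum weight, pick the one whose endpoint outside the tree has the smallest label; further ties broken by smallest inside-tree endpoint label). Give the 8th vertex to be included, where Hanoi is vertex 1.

Grow the tree from Hanoi using Prim:
Step 1: cheapest edge leaving the tree is Hanoi-Lagos (1); add Lagos.
Step 2: cheapest edge leaving the tree is Lagos-Quito (3); add Quito.
Step 3: cheapest edge leaving the tree is Quito-Sofia (9); add Sofia.
Step 4: cheapest edge leaving the tree is Oslo-Sofia (3); add Oslo.
Step 5: cheapest edge leaving the tree is Cairo-Oslo (1); add Cairo.
Step 6: cheapest edge leaving the tree is Oslo-Riga (7); add Riga.
Step 7: cheapest edge leaving the tree is Oslo-Tokyo (12); add Tokyo.
Vertex order: Hanoi, Lagos, Quito, Sofia, Oslo, Cairo, Riga, Tokyo. The 8th vertex is Tokyo.

Tokyo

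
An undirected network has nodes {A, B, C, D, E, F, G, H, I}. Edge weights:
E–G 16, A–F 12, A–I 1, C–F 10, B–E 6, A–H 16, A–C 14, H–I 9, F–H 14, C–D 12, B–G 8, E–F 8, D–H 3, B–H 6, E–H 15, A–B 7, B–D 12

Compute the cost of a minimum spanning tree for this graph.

Prim, starting at B.
Step 1: cheapest edge leaving the tree is B–E (6); add E.
Step 2: cheapest edge leaving the tree is B–H (6); add H.
Step 3: cheapest edge leaving the tree is D–H (3); add D.
Step 4: cheapest edge leaving the tree is A–B (7); add A.
Step 5: cheapest edge leaving the tree is A–I (1); add I.
Step 6: cheapest edge leaving the tree is E–F (8); add F.
Step 7: cheapest edge leaving the tree is B–G (8); add G.
Step 8: cheapest edge leaving the tree is C–F (10); add C.
MST edges: B–E, B–H, D–H, A–B, A–I, E–F, B–G, C–F; total weight 6+6+3+7+1+8+8+10 = 49.

49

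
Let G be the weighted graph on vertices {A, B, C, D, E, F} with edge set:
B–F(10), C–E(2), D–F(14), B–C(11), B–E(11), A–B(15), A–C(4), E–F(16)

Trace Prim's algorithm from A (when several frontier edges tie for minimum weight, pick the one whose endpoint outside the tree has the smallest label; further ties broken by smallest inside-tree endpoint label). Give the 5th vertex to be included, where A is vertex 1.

F

Prim, starting at A.
Step 1: cheapest edge leaving the tree is A–C (4); add C.
Step 2: cheapest edge leaving the tree is C–E (2); add E.
Step 3: cheapest edge leaving the tree is B–C (11); add B.
Step 4: cheapest edge leaving the tree is B–F (10); add F.
Step 5: cheapest edge leaving the tree is D–F (14); add D.
Vertex order: A, C, E, B, F, D. The 5th vertex is F.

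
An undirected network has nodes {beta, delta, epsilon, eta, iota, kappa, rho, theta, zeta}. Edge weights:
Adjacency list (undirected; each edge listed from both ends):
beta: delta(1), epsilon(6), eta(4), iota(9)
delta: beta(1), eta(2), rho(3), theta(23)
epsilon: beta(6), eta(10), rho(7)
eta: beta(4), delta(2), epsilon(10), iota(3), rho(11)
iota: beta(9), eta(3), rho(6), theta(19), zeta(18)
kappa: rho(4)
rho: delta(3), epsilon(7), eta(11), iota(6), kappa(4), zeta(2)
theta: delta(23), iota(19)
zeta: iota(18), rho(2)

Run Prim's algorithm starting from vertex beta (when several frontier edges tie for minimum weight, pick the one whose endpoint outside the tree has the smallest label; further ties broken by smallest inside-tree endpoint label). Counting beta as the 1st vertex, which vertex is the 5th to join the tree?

Grow the tree from beta using Prim:
Step 1: cheapest edge leaving the tree is beta delta (1); add delta.
Step 2: cheapest edge leaving the tree is delta eta (2); add eta.
Step 3: cheapest edge leaving the tree is eta iota (3); add iota.
Step 4: cheapest edge leaving the tree is delta rho (3); add rho.
Step 5: cheapest edge leaving the tree is rho zeta (2); add zeta.
Step 6: cheapest edge leaving the tree is kappa rho (4); add kappa.
Step 7: cheapest edge leaving the tree is beta epsilon (6); add epsilon.
Step 8: cheapest edge leaving the tree is iota theta (19); add theta.
Vertex order: beta, delta, eta, iota, rho, zeta, kappa, epsilon, theta. The 5th vertex is rho.

rho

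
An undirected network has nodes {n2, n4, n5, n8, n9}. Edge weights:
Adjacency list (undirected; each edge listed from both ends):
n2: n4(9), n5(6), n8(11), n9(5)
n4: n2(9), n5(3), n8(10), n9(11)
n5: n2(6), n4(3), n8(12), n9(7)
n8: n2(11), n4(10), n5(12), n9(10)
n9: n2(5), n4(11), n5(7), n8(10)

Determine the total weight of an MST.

24

Kruskal: consider edges lightest-first.
n4–n5 (3): add — endpoints in different components.
n2–n9 (5): add — endpoints in different components.
n2–n5 (6): add — endpoints in different components.
n5–n9 (7): skip — n9 and n5 already connected.
n2–n4 (9): skip — n4 and n2 already connected.
n4–n8 (10): add — endpoints in different components.
MST edges: n4–n5, n2–n9, n2–n5, n4–n8; total weight 3+5+6+10 = 24.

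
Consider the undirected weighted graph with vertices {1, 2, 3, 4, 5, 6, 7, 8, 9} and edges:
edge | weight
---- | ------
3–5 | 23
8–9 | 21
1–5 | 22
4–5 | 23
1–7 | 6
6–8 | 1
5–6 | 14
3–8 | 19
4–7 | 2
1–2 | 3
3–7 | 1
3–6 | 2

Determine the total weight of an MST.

Prim's algorithm from 5:
Step 1: frontier [5–6 14, 1–5 22, 3–5 23, 4–5 23] → take 5–6 (14); add 6.
Step 2: frontier [1–5 22, 3–5 23, 4–5 23, 6–8 1, 3–6 2] → take 6–8 (1); add 8.
Step 3: frontier [1–5 22, 3–5 23, 4–5 23, 3–6 2, 3–8 19, 8–9 21] → take 3–6 (2); add 3.
Step 4: frontier [3–7 1, 1–5 22, 4–5 23, 8–9 21] → take 3–7 (1); add 7.
Step 5: frontier [1–5 22, 4–5 23, 4–7 2, 1–7 6, 8–9 21] → take 4–7 (2); add 4.
Step 6: frontier [1–5 22, 1–7 6, 8–9 21] → take 1–7 (6); add 1.
Step 7: frontier [1–2 3, 8–9 21] → take 1–2 (3); add 2.
Step 8: frontier [8–9 21] → take 8–9 (21); add 9.
MST edges: 5–6, 6–8, 3–6, 3–7, 4–7, 1–7, 1–2, 8–9; total weight 14+1+2+1+2+6+3+21 = 50.

50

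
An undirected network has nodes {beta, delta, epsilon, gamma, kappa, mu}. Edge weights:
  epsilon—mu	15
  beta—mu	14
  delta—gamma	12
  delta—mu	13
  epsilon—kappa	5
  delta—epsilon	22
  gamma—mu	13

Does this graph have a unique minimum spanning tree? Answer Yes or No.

Sort edges by weight, then run Kruskal:
epsilon—kappa (5): add — endpoints in different components.
delta—gamma (12): add — endpoints in different components.
delta—mu (13): add — endpoints in different components.
gamma—mu (13): skip — gamma and mu already connected.
beta—mu (14): add — endpoints in different components.
epsilon—mu (15): add — endpoints in different components.
Non-tree edge gamma—mu has weight 13, equal to the heaviest edge on its tree cycle — swapping gives another MST of the same weight. Not unique.

No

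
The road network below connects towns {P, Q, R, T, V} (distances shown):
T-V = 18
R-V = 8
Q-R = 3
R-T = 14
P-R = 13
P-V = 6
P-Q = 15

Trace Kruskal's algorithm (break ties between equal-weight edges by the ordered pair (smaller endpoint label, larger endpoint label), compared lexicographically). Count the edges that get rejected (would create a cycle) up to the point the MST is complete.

1

Kruskal: consider edges lightest-first.
Q-R (3): add — endpoints in different components.
P-V (6): add — endpoints in different components.
R-V (8): add — endpoints in different components.
P-R (13): skip — P and R already connected.
R-T (14): add — endpoints in different components.
Edges rejected before the tree was complete: 1.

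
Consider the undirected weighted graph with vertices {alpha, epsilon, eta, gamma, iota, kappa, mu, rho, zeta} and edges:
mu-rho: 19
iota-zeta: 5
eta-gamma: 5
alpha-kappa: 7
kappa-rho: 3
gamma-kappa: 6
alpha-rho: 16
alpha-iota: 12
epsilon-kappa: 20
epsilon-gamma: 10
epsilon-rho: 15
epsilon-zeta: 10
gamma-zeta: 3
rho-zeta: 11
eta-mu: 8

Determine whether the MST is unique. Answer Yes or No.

No

Sort edges by weight, then run Kruskal:
gamma-zeta (3): add — endpoints in different components.
kappa-rho (3): add — endpoints in different components.
eta-gamma (5): add — endpoints in different components.
iota-zeta (5): add — endpoints in different components.
gamma-kappa (6): add — endpoints in different components.
alpha-kappa (7): add — endpoints in different components.
eta-mu (8): add — endpoints in different components.
epsilon-gamma (10): add — endpoints in different components.
Non-tree edge epsilon-zeta has weight 10, equal to the heaviest edge on its tree cycle — swapping gives another MST of the same weight. Not unique.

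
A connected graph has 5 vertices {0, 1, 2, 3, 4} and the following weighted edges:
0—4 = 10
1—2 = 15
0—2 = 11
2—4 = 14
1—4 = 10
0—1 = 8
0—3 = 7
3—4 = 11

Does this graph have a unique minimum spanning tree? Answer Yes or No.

No

Sort edges by weight, then run Kruskal:
0—3 (7): add — endpoints in different components.
0—1 (8): add — endpoints in different components.
0—4 (10): add — endpoints in different components.
1—4 (10): skip — 1 and 4 already connected.
0—2 (11): add — endpoints in different components.
Non-tree edge 1—4 has weight 10, equal to the heaviest edge on its tree cycle — swapping gives another MST of the same weight. Not unique.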